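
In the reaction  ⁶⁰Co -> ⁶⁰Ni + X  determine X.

Conserve mass number: 60 = 60 + A, so A = 0.
Conserve atomic number: 27 = 28 + Z, so Z = -1.
A = 0 and Z = -1 is e⁻ — a beta-minus particle.

beta-minus particle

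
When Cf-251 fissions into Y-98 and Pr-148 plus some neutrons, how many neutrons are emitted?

Conserve mass number: 251 = 98 + 148 + k, so k = 251 − 246 = 5.
Check atomic number: 98 = 39 + 59 + 0 = 98. ✓

5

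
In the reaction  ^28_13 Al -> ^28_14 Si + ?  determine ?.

Conserve mass number: 28 = 28 + A, so A = 0.
Conserve atomic number: 13 = 14 + Z, so Z = -1.
A = 0 and Z = -1 is ^0_-1 e — a beta-minus particle.

beta-minus particle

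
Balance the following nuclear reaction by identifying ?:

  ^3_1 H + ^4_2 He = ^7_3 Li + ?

gamma ray

Conserve mass number: 3 + 4 = 7 + A, so A = 0.
Conserve atomic number: 1 + 2 = 3 + Z, so Z = 0.
A = 0 and Z = 0 is ^0_0 γ — a gamma ray.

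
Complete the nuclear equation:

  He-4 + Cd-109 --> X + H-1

Conserve mass number: 4 + 109 = A + 1, so A = 112.
Conserve atomic number: 2 + 48 = Z + 1, so Z = 49.
Z = 49 is indium, so the species is In-112.

In-112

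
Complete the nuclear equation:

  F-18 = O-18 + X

positron

Conserve mass number: 18 = 18 + A, so A = 0.
Conserve atomic number: 9 = 8 + Z, so Z = 1.
A = 0 and Z = 1 is e⁺ — a positron.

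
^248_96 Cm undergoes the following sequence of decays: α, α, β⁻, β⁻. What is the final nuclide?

Pu-240

Start: (A, Z) = (248, 96).
After α: (244, 94).
After α: (240, 92).
After β⁻: (240, 93).
After β⁻: (240, 94).
Z = 94 is plutonium.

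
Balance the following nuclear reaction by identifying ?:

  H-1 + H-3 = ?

Conserve mass number: 1 + 3 = A, so A = 4.
Conserve atomic number: 1 + 1 = Z, so Z = 2.
A = 4 and Z = 2 is He-4 — an alpha particle.

He-4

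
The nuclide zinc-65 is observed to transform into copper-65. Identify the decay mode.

ΔA = 65 − 65 = 0; ΔZ = 29 − 30 = -1.
A is unchanged and Z drops by 1 — a proton has become a neutron (β⁺ emission or electron capture).

beta-plus decay or electron capture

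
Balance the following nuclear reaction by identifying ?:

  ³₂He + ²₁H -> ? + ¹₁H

He-4

Conserve mass number: 3 + 2 = A + 1, so A = 4.
Conserve atomic number: 2 + 1 = Z + 1, so Z = 2.
A = 4 and Z = 2 is ⁴₂He — an alpha particle.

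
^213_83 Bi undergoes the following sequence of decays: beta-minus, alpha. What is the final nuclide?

Start: (A, Z) = (213, 83).
After β⁻: (213, 84).
After α: (209, 82).
Z = 82 is lead.

Pb-209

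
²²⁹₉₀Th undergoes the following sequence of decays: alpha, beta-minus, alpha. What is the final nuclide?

Fr-221

Start: (A, Z) = (229, 90).
After α: (225, 88).
After β⁻: (225, 89).
After α: (221, 87).
Z = 87 is francium.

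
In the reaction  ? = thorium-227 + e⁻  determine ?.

Conserve mass number: A = 227 + 0, so A = 227.
Conserve atomic number: Z = 90 − 1, so Z = 89.
Z = 89 is actinium, so the species is actinium-227.

Ac-227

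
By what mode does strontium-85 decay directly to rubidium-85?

ΔA = 85 − 85 = 0; ΔZ = 37 − 38 = -1.
A is unchanged and Z drops by 1 — a proton has become a neutron (β⁺ emission or electron capture).

beta-plus decay or electron capture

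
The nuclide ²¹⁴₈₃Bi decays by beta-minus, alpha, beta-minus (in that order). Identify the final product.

Bi-210

Start: (A, Z) = (214, 83).
After β⁻: (214, 84).
After α: (210, 82).
After β⁻: (210, 83).
Z = 83 is bismuth.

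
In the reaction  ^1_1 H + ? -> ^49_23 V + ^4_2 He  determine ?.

Cr-52

Conserve mass number: 1 + A = 49 + 4, so A = 52.
Conserve atomic number: 1 + Z = 23 + 2, so Z = 24.
Z = 24 is chromium, so the species is ^52_24 Cr.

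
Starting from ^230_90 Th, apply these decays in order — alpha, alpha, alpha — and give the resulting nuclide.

Start: (A, Z) = (230, 90).
After α: (226, 88).
After α: (222, 86).
After α: (218, 84).
Z = 84 is polonium.

Po-218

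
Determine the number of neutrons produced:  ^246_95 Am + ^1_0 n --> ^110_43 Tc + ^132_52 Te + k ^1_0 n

Conserve mass number: 247 = 110 + 132 + k, so k = 247 − 242 = 5.
Check atomic number: 95 = 43 + 52 + 0 = 95. ✓

5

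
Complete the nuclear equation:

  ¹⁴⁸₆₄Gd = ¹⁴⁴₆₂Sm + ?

alpha particle

Conserve mass number: 148 = 144 + A, so A = 4.
Conserve atomic number: 64 = 62 + Z, so Z = 2.
A = 4 and Z = 2 is ⁴₂He — an alpha particle.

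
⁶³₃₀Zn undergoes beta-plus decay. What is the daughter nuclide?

Beta-plus decay: mass number changes by +0, atomic number by -1.
A: 63 = 63; Z: 30 − 1 = 29.
Z = 29 is copper, so the daughter is ⁶³₂₉Cu.

Cu-63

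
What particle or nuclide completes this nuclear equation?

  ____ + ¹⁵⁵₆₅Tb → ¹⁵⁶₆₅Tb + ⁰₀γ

neutron

Conserve mass number: A + 155 = 156 + 0, so A = 1.
Conserve atomic number: Z + 65 = 65 + 0, so Z = 0.
A = 1 and Z = 0 is ¹₀n — a neutron.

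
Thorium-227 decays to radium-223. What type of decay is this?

alpha decay

ΔA = 223 − 227 = -4; ΔZ = 88 − 90 = -2.
A drops by 4 and Z drops by 2 — the signature of alpha emission.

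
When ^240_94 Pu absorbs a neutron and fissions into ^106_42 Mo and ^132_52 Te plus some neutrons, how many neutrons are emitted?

Conserve mass number: 241 = 106 + 132 + k, so k = 241 − 238 = 3.
Check atomic number: 94 = 42 + 52 + 0 = 94. ✓

3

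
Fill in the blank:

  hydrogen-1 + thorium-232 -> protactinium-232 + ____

neutron

Conserve mass number: 1 + 232 = 232 + A, so A = 1.
Conserve atomic number: 1 + 90 = 91 + Z, so Z = 0.
A = 1 and Z = 0 is neutron — a neutron.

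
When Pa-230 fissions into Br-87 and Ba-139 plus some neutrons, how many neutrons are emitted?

Conserve mass number: 230 = 87 + 139 + k, so k = 230 − 226 = 4.
Check atomic number: 91 = 35 + 56 + 0 = 91. ✓

4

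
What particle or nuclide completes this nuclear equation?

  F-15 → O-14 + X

Conserve mass number: 15 = 14 + A, so A = 1.
Conserve atomic number: 9 = 8 + Z, so Z = 1.
A = 1 and Z = 1 is H-1 — a proton.

proton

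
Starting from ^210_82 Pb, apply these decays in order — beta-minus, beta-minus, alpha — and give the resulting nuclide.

Start: (A, Z) = (210, 82).
After β⁻: (210, 83).
After β⁻: (210, 84).
After α: (206, 82).
Z = 82 is lead.

Pb-206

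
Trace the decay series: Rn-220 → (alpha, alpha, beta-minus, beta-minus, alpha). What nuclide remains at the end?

Pb-208

Start: (A, Z) = (220, 86).
After α: (216, 84).
After α: (212, 82).
After β⁻: (212, 83).
After β⁻: (212, 84).
After α: (208, 82).
Z = 82 is lead.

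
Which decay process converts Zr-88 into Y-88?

beta-plus decay or electron capture

ΔA = 88 − 88 = 0; ΔZ = 39 − 40 = -1.
A is unchanged and Z drops by 1 — a proton has become a neutron (β⁺ emission or electron capture).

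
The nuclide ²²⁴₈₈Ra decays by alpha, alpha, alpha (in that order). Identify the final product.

Pb-212

Start: (A, Z) = (224, 88).
After α: (220, 86).
After α: (216, 84).
After α: (212, 82).
Z = 82 is lead.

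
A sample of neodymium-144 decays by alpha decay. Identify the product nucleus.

Alpha decay: mass number changes by -4, atomic number by -2.
A: 144 − 4 = 140; Z: 60 − 2 = 58.
Z = 58 is cerium, so the daughter is cerium-140.

Ce-140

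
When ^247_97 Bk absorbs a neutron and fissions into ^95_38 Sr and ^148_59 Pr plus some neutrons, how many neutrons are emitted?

5

Conserve mass number: 248 = 95 + 148 + k, so k = 248 − 243 = 5.
Check atomic number: 97 = 38 + 59 + 0 = 97. ✓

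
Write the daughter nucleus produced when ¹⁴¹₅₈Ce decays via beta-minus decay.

Beta-minus decay: mass number changes by +0, atomic number by +1.
A: 141 = 141; Z: 58 + 1 = 59.
Z = 59 is praseodymium, so the daughter is ¹⁴¹₅₉Pr.

Pr-141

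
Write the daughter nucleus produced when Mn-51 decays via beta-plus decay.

Beta-plus decay: mass number changes by +0, atomic number by -1.
A: 51 = 51; Z: 25 − 1 = 24.
Z = 24 is chromium, so the daughter is Cr-51.

Cr-51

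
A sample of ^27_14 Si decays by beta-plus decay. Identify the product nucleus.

Al-27

Beta-plus decay: mass number changes by +0, atomic number by -1.
A: 27 = 27; Z: 14 − 1 = 13.
Z = 13 is aluminium, so the daughter is ^27_13 Al.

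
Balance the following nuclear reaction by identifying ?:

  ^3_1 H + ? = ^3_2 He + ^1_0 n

proton

Conserve mass number: 3 + A = 3 + 1, so A = 1.
Conserve atomic number: 1 + Z = 2 + 0, so Z = 1.
A = 1 and Z = 1 is ^1_1 H — a proton.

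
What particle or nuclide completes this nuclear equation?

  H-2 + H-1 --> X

Conserve mass number: 2 + 1 = A, so A = 3.
Conserve atomic number: 1 + 1 = Z, so Z = 2.
Z = 2 is helium, so the species is He-3.

He-3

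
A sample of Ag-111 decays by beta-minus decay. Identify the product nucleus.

Beta-minus decay: mass number changes by +0, atomic number by +1.
A: 111 = 111; Z: 47 + 1 = 48.
Z = 48 is cadmium, so the daughter is Cd-111.

Cd-111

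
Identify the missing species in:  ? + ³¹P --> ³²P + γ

Conserve mass number: A + 31 = 32 + 0, so A = 1.
Conserve atomic number: Z + 15 = 15 + 0, so Z = 0.
A = 1 and Z = 0 is ¹n — a neutron.

neutron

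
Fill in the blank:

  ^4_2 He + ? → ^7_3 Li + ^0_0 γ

triton

Conserve mass number: 4 + A = 7 + 0, so A = 3.
Conserve atomic number: 2 + Z = 3 + 0, so Z = 1.
A = 3 and Z = 1 is ^3_1 H — a triton.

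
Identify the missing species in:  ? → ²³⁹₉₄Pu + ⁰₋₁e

Np-239

Conserve mass number: A = 239 + 0, so A = 239.
Conserve atomic number: Z = 94 − 1, so Z = 93.
Z = 93 is neptunium, so the species is ²³⁹₉₃Np.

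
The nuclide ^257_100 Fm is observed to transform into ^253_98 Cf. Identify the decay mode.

alpha decay

ΔA = 253 − 257 = -4; ΔZ = 98 − 100 = -2.
A drops by 4 and Z drops by 2 — the signature of alpha emission.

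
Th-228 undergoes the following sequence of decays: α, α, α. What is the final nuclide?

Start: (A, Z) = (228, 90).
After α: (224, 88).
After α: (220, 86).
After α: (216, 84).
Z = 84 is polonium.

Po-216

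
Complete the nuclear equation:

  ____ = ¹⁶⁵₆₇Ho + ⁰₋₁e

Dy-165

Conserve mass number: A = 165 + 0, so A = 165.
Conserve atomic number: Z = 67 − 1, so Z = 66.
Z = 66 is dysprosium, so the species is ¹⁶⁵₆₆Dy.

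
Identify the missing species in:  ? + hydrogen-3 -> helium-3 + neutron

Conserve mass number: A + 3 = 3 + 1, so A = 1.
Conserve atomic number: Z + 1 = 2 + 0, so Z = 1.
A = 1 and Z = 1 is hydrogen-1 — a proton.

proton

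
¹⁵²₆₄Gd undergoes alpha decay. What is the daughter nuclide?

Sm-148

Alpha decay: mass number changes by -4, atomic number by -2.
A: 152 − 4 = 148; Z: 64 − 2 = 62.
Z = 62 is samarium, so the daughter is ¹⁴⁸₆₂Sm.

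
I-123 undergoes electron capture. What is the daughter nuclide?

Electron capture: mass number changes by +0, atomic number by -1.
A: 123 = 123; Z: 53 − 1 = 52.
Z = 52 is tellurium, so the daughter is Te-123.

Te-123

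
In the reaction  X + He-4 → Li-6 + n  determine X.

Conserve mass number: A + 4 = 6 + 1, so A = 3.
Conserve atomic number: Z + 2 = 3 + 0, so Z = 1.
A = 3 and Z = 1 is H-3 — a triton.

triton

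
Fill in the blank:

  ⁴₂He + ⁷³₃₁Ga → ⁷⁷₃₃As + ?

gamma ray

Conserve mass number: 4 + 73 = 77 + A, so A = 0.
Conserve atomic number: 2 + 31 = 33 + Z, so Z = 0.
A = 0 and Z = 0 is ⁰₀γ — a gamma ray.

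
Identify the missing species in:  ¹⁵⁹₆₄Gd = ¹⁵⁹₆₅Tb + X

Conserve mass number: 159 = 159 + A, so A = 0.
Conserve atomic number: 64 = 65 + Z, so Z = -1.
A = 0 and Z = -1 is ⁰₋₁e — a beta-minus particle.

beta-minus particle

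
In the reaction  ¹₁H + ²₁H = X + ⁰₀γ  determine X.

He-3

Conserve mass number: 1 + 2 = A + 0, so A = 3.
Conserve atomic number: 1 + 1 = Z + 0, so Z = 2.
Z = 2 is helium, so the species is ³₂He.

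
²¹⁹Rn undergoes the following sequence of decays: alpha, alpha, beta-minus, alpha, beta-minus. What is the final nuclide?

Pb-207

Start: (A, Z) = (219, 86).
After α: (215, 84).
After α: (211, 82).
After β⁻: (211, 83).
After α: (207, 81).
After β⁻: (207, 82).
Z = 82 is lead.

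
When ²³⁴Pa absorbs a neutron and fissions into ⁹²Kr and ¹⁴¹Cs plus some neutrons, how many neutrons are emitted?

Conserve mass number: 235 = 92 + 141 + k, so k = 235 − 233 = 2.
Check atomic number: 91 = 36 + 55 + 0 = 91. ✓

2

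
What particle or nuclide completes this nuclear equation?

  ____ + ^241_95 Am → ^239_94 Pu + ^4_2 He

deuteron

Conserve mass number: A + 241 = 239 + 4, so A = 2.
Conserve atomic number: Z + 95 = 94 + 2, so Z = 1.
A = 2 and Z = 1 is ^2_1 H — a deuteron.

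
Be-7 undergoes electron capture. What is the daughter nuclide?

Electron capture: mass number changes by +0, atomic number by -1.
A: 7 = 7; Z: 4 − 1 = 3.
Z = 3 is lithium, so the daughter is Li-7.

Li-7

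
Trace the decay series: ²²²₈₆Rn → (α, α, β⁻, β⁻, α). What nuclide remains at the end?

Start: (A, Z) = (222, 86).
After α: (218, 84).
After α: (214, 82).
After β⁻: (214, 83).
After β⁻: (214, 84).
After α: (210, 82).
Z = 82 is lead.

Pb-210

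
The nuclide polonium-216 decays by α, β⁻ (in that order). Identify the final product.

Bi-212

Start: (A, Z) = (216, 84).
After α: (212, 82).
After β⁻: (212, 83).
Z = 83 is bismuth.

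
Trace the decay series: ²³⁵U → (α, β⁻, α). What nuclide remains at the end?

Start: (A, Z) = (235, 92).
After α: (231, 90).
After β⁻: (231, 91).
After α: (227, 89).
Z = 89 is actinium.

Ac-227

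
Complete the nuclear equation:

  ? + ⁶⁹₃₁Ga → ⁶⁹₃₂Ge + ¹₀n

proton

Conserve mass number: A + 69 = 69 + 1, so A = 1.
Conserve atomic number: Z + 31 = 32 + 0, so Z = 1.
A = 1 and Z = 1 is ¹₁H — a proton.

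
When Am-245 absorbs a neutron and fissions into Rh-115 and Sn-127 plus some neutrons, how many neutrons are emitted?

Conserve mass number: 246 = 115 + 127 + k, so k = 246 − 242 = 4.
Check atomic number: 95 = 45 + 50 + 0 = 95. ✓

4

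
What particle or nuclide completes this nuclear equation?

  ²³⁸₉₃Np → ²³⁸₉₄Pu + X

beta-minus particle

Conserve mass number: 238 = 238 + A, so A = 0.
Conserve atomic number: 93 = 94 + Z, so Z = -1.
A = 0 and Z = -1 is ⁰₋₁e — a beta-minus particle.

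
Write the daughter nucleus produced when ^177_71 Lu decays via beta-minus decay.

Beta-minus decay: mass number changes by +0, atomic number by +1.
A: 177 = 177; Z: 71 + 1 = 72.
Z = 72 is hafnium, so the daughter is ^177_72 Hf.

Hf-177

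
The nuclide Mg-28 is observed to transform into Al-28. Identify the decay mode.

beta-minus decay

ΔA = 28 − 28 = 0; ΔZ = 13 − 12 = +1.
A is unchanged and Z rises by 1 — a neutron has become a proton (β⁻ decay).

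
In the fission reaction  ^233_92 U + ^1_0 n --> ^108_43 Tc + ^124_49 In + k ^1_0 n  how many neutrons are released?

2

Conserve mass number: 234 = 108 + 124 + k, so k = 234 − 232 = 2.
Check atomic number: 92 = 43 + 49 + 0 = 92. ✓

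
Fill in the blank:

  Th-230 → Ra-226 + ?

alpha particle

Conserve mass number: 230 = 226 + A, so A = 4.
Conserve atomic number: 90 = 88 + Z, so Z = 2.
A = 4 and Z = 2 is He-4 — an alpha particle.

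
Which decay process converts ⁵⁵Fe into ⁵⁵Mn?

beta-plus decay or electron capture

ΔA = 55 − 55 = 0; ΔZ = 25 − 26 = -1.
A is unchanged and Z drops by 1 — a proton has become a neutron (β⁺ emission or electron capture).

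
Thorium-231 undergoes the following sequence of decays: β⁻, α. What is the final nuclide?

Ac-227

Start: (A, Z) = (231, 90).
After β⁻: (231, 91).
After α: (227, 89).
Z = 89 is actinium.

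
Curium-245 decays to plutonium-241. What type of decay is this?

ΔA = 241 − 245 = -4; ΔZ = 94 − 96 = -2.
A drops by 4 and Z drops by 2 — the signature of alpha emission.

alpha decay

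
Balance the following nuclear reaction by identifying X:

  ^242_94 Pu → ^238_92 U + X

alpha particle

Conserve mass number: 242 = 238 + A, so A = 4.
Conserve atomic number: 94 = 92 + Z, so Z = 2.
A = 4 and Z = 2 is ^4_2 He — an alpha particle.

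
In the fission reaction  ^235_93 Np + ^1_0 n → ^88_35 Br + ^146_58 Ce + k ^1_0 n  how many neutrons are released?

2

Conserve mass number: 236 = 88 + 146 + k, so k = 236 − 234 = 2.
Check atomic number: 93 = 35 + 58 + 0 = 93. ✓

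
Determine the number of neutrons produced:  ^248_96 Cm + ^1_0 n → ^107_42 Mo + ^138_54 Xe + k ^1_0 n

4

Conserve mass number: 249 = 107 + 138 + k, so k = 249 − 245 = 4.
Check atomic number: 96 = 42 + 54 + 0 = 96. ✓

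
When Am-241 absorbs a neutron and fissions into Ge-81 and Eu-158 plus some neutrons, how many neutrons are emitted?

3

Conserve mass number: 242 = 81 + 158 + k, so k = 242 − 239 = 3.
Check atomic number: 95 = 32 + 63 + 0 = 95. ✓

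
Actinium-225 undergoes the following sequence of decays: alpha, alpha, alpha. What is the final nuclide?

Start: (A, Z) = (225, 89).
After α: (221, 87).
After α: (217, 85).
After α: (213, 83).
Z = 83 is bismuth.

Bi-213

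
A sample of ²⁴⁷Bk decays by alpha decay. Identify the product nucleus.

Am-243

Alpha decay: mass number changes by -4, atomic number by -2.
A: 247 − 4 = 243; Z: 97 − 2 = 95.
Z = 95 is americium, so the daughter is ²⁴³Am.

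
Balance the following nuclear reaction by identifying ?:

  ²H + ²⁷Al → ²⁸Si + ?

Conserve mass number: 2 + 27 = 28 + A, so A = 1.
Conserve atomic number: 1 + 13 = 14 + Z, so Z = 0.
A = 1 and Z = 0 is ¹n — a neutron.

neutron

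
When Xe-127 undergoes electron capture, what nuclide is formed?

Electron capture: mass number changes by +0, atomic number by -1.
A: 127 = 127; Z: 54 − 1 = 53.
Z = 53 is iodine, so the daughter is I-127.

I-127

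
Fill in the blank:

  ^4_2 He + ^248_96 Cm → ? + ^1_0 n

Conserve mass number: 4 + 248 = A + 1, so A = 251.
Conserve atomic number: 2 + 96 = Z + 0, so Z = 98.
Z = 98 is californium, so the species is ^251_98 Cf.

Cf-251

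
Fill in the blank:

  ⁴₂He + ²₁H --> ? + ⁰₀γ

Li-6

Conserve mass number: 4 + 2 = A + 0, so A = 6.
Conserve atomic number: 2 + 1 = Z + 0, so Z = 3.
Z = 3 is lithium, so the species is ⁶₃Li.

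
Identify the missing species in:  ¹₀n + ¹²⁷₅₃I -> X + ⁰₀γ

I-128

Conserve mass number: 1 + 127 = A + 0, so A = 128.
Conserve atomic number: 0 + 53 = Z + 0, so Z = 53.
Z = 53 is iodine, so the species is ¹²⁸₅₃I.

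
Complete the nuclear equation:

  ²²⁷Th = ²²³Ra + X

Conserve mass number: 227 = 223 + A, so A = 4.
Conserve atomic number: 90 = 88 + Z, so Z = 2.
A = 4 and Z = 2 is ⁴He — an alpha particle.

alpha particle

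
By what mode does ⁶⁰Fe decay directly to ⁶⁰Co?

ΔA = 60 − 60 = 0; ΔZ = 27 − 26 = +1.
A is unchanged and Z rises by 1 — a neutron has become a proton (β⁻ decay).

beta-minus decay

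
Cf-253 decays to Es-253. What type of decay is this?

ΔA = 253 − 253 = 0; ΔZ = 99 − 98 = +1.
A is unchanged and Z rises by 1 — a neutron has become a proton (β⁻ decay).

beta-minus decay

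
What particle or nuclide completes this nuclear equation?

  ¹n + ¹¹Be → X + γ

Be-12

Conserve mass number: 1 + 11 = A + 0, so A = 12.
Conserve atomic number: 0 + 4 = Z + 0, so Z = 4.
Z = 4 is beryllium, so the species is ¹²Be.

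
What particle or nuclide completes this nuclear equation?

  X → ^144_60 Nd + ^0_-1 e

Conserve mass number: A = 144 + 0, so A = 144.
Conserve atomic number: Z = 60 − 1, so Z = 59.
Z = 59 is praseodymium, so the species is ^144_59 Pr.

Pr-144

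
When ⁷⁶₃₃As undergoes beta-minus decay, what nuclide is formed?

Se-76

Beta-minus decay: mass number changes by +0, atomic number by +1.
A: 76 = 76; Z: 33 + 1 = 34.
Z = 34 is selenium, so the daughter is ⁷⁶₃₄Se.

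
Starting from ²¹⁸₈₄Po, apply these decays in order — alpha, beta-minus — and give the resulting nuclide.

Bi-214

Start: (A, Z) = (218, 84).
After α: (214, 82).
After β⁻: (214, 83).
Z = 83 is bismuth.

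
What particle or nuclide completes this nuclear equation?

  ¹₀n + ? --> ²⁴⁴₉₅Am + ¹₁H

Cm-244

Conserve mass number: 1 + A = 244 + 1, so A = 244.
Conserve atomic number: 0 + Z = 95 + 1, so Z = 96.
Z = 96 is curium, so the species is ²⁴⁴₉₆Cm.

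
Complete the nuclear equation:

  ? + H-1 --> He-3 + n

triton

Conserve mass number: A + 1 = 3 + 1, so A = 3.
Conserve atomic number: Z + 1 = 2 + 0, so Z = 1.
A = 3 and Z = 1 is H-3 — a triton.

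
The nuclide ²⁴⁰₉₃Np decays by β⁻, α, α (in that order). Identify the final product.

Th-232

Start: (A, Z) = (240, 93).
After β⁻: (240, 94).
After α: (236, 92).
After α: (232, 90).
Z = 90 is thorium.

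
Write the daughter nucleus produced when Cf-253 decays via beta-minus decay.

Es-253

Beta-minus decay: mass number changes by +0, atomic number by +1.
A: 253 = 253; Z: 98 + 1 = 99.
Z = 99 is einsteinium, so the daughter is Es-253.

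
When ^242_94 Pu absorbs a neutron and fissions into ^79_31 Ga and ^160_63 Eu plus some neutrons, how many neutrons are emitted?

Conserve mass number: 243 = 79 + 160 + k, so k = 243 − 239 = 4.
Check atomic number: 94 = 31 + 63 + 0 = 94. ✓

4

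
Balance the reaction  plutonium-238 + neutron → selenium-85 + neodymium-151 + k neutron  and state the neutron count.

Conserve mass number: 239 = 85 + 151 + k, so k = 239 − 236 = 3.
Check atomic number: 94 = 34 + 60 + 0 = 94. ✓

3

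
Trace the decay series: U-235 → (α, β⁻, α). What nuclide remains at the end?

Start: (A, Z) = (235, 92).
After α: (231, 90).
After β⁻: (231, 91).
After α: (227, 89).
Z = 89 is actinium.

Ac-227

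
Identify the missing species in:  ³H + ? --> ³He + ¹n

proton

Conserve mass number: 3 + A = 3 + 1, so A = 1.
Conserve atomic number: 1 + Z = 2 + 0, so Z = 1.
A = 1 and Z = 1 is ¹H — a proton.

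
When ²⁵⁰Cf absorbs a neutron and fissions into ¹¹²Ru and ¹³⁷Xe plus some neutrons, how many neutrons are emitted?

2

Conserve mass number: 251 = 112 + 137 + k, so k = 251 − 249 = 2.
Check atomic number: 98 = 44 + 54 + 0 = 98. ✓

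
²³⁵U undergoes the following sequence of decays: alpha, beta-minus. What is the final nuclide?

Pa-231

Start: (A, Z) = (235, 92).
After α: (231, 90).
After β⁻: (231, 91).
Z = 91 is protactinium.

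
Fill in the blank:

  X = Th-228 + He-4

Conserve mass number: A = 228 + 4, so A = 232.
Conserve atomic number: Z = 90 + 2, so Z = 92.
Z = 92 is uranium, so the species is U-232.

U-232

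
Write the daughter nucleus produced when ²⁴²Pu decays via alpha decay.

U-238

Alpha decay: mass number changes by -4, atomic number by -2.
A: 242 − 4 = 238; Z: 94 − 2 = 92.
Z = 92 is uranium, so the daughter is ²³⁸U.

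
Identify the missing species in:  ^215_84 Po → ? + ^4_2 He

Conserve mass number: 215 = A + 4, so A = 211.
Conserve atomic number: 84 = Z + 2, so Z = 82.
Z = 82 is lead, so the species is ^211_82 Pb.

Pb-211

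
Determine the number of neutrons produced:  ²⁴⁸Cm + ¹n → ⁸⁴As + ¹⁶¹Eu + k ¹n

4

Conserve mass number: 249 = 84 + 161 + k, so k = 249 − 245 = 4.
Check atomic number: 96 = 33 + 63 + 0 = 96. ✓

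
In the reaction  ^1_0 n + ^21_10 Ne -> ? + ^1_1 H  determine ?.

Conserve mass number: 1 + 21 = A + 1, so A = 21.
Conserve atomic number: 0 + 10 = Z + 1, so Z = 9.
Z = 9 is fluorine, so the species is ^21_9 F.

F-21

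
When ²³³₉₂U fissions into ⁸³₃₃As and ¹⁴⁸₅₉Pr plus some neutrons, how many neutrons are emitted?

Conserve mass number: 233 = 83 + 148 + k, so k = 233 − 231 = 2.
Check atomic number: 92 = 33 + 59 + 0 = 92. ✓

2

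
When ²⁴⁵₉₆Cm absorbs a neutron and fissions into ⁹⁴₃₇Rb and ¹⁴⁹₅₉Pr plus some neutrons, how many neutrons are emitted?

3

Conserve mass number: 246 = 94 + 149 + k, so k = 246 − 243 = 3.
Check atomic number: 96 = 37 + 59 + 0 = 96. ✓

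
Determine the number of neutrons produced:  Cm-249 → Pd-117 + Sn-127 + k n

Conserve mass number: 249 = 117 + 127 + k, so k = 249 − 244 = 5.
Check atomic number: 96 = 46 + 50 + 0 = 96. ✓

5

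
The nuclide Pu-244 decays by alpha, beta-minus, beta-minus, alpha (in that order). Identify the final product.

U-236

Start: (A, Z) = (244, 94).
After α: (240, 92).
After β⁻: (240, 93).
After β⁻: (240, 94).
After α: (236, 92).
Z = 92 is uranium.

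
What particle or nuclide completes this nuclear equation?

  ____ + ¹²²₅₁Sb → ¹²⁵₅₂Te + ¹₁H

alpha particle

Conserve mass number: A + 122 = 125 + 1, so A = 4.
Conserve atomic number: Z + 51 = 52 + 1, so Z = 2.
A = 4 and Z = 2 is ⁴₂He — an alpha particle.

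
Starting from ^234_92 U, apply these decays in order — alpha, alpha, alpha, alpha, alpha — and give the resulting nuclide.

Pb-214

Start: (A, Z) = (234, 92).
After α: (230, 90).
After α: (226, 88).
After α: (222, 86).
After α: (218, 84).
After α: (214, 82).
Z = 82 is lead.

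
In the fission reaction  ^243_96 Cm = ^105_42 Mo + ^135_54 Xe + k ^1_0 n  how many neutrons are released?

3

Conserve mass number: 243 = 105 + 135 + k, so k = 243 − 240 = 3.
Check atomic number: 96 = 42 + 54 + 0 = 96. ✓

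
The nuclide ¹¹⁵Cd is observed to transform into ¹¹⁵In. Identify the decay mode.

ΔA = 115 − 115 = 0; ΔZ = 49 − 48 = +1.
A is unchanged and Z rises by 1 — a neutron has become a proton (β⁻ decay).

beta-minus decay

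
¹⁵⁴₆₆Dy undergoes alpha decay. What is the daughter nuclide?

Alpha decay: mass number changes by -4, atomic number by -2.
A: 154 − 4 = 150; Z: 66 − 2 = 64.
Z = 64 is gadolinium, so the daughter is ¹⁵⁰₆₄Gd.

Gd-150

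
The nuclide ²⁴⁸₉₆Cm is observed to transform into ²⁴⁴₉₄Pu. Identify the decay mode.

ΔA = 244 − 248 = -4; ΔZ = 94 − 96 = -2.
A drops by 4 and Z drops by 2 — the signature of alpha emission.

alpha decay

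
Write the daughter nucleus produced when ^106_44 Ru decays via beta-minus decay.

Beta-minus decay: mass number changes by +0, atomic number by +1.
A: 106 = 106; Z: 44 + 1 = 45.
Z = 45 is rhodium, so the daughter is ^106_45 Rh.

Rh-106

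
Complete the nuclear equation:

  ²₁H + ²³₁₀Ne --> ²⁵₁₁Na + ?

Conserve mass number: 2 + 23 = 25 + A, so A = 0.
Conserve atomic number: 1 + 10 = 11 + Z, so Z = 0.
A = 0 and Z = 0 is ⁰₀γ — a gamma ray.

gamma ray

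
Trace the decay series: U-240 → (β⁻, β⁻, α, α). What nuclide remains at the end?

Th-232

Start: (A, Z) = (240, 92).
After β⁻: (240, 93).
After β⁻: (240, 94).
After α: (236, 92).
After α: (232, 90).
Z = 90 is thorium.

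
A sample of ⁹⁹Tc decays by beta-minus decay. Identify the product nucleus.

Ru-99

Beta-minus decay: mass number changes by +0, atomic number by +1.
A: 99 = 99; Z: 43 + 1 = 44.
Z = 44 is ruthenium, so the daughter is ⁹⁹Ru.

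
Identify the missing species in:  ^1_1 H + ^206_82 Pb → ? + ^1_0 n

Bi-206

Conserve mass number: 1 + 206 = A + 1, so A = 206.
Conserve atomic number: 1 + 82 = Z + 0, so Z = 83.
Z = 83 is bismuth, so the species is ^206_83 Bi.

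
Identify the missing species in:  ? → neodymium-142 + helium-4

Sm-146

Conserve mass number: A = 142 + 4, so A = 146.
Conserve atomic number: Z = 60 + 2, so Z = 62.
Z = 62 is samarium, so the species is samarium-146.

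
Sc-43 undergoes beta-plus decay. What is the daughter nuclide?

Ca-43

Beta-plus decay: mass number changes by +0, atomic number by -1.
A: 43 = 43; Z: 21 − 1 = 20.
Z = 20 is calcium, so the daughter is Ca-43.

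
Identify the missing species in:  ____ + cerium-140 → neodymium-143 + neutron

alpha particle

Conserve mass number: A + 140 = 143 + 1, so A = 4.
Conserve atomic number: Z + 58 = 60 + 0, so Z = 2.
A = 4 and Z = 2 is helium-4 — an alpha particle.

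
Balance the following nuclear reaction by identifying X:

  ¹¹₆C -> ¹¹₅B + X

Conserve mass number: 11 = 11 + A, so A = 0.
Conserve atomic number: 6 = 5 + Z, so Z = 1.
A = 0 and Z = 1 is ⁰₁e — a positron.

positron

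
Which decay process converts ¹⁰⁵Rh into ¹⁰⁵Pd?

beta-minus decay

ΔA = 105 − 105 = 0; ΔZ = 46 − 45 = +1.
A is unchanged and Z rises by 1 — a neutron has become a proton (β⁻ decay).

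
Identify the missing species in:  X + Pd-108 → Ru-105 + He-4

neutron

Conserve mass number: A + 108 = 105 + 4, so A = 1.
Conserve atomic number: Z + 46 = 44 + 2, so Z = 0.
A = 1 and Z = 0 is n — a neutron.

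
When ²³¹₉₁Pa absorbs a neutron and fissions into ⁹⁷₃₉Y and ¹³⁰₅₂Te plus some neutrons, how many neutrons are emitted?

Conserve mass number: 232 = 97 + 130 + k, so k = 232 − 227 = 5.
Check atomic number: 91 = 39 + 52 + 0 = 91. ✓

5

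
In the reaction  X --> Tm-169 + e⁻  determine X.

Conserve mass number: A = 169 + 0, so A = 169.
Conserve atomic number: Z = 69 − 1, so Z = 68.
Z = 68 is erbium, so the species is Er-169.

Er-169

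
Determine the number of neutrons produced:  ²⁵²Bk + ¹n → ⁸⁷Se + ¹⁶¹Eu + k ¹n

5

Conserve mass number: 253 = 87 + 161 + k, so k = 253 − 248 = 5.
Check atomic number: 97 = 34 + 63 + 0 = 97. ✓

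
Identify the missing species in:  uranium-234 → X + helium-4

Th-230

Conserve mass number: 234 = A + 4, so A = 230.
Conserve atomic number: 92 = Z + 2, so Z = 90.
Z = 90 is thorium, so the species is thorium-230.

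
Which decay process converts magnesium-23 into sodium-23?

ΔA = 23 − 23 = 0; ΔZ = 11 − 12 = -1.
A is unchanged and Z drops by 1 — a proton has become a neutron (β⁺ emission or electron capture).

beta-plus decay or electron capture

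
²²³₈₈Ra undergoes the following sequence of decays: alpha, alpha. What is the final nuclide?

Start: (A, Z) = (223, 88).
After α: (219, 86).
After α: (215, 84).
Z = 84 is polonium.

Po-215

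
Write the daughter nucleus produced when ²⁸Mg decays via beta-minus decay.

Al-28

Beta-minus decay: mass number changes by +0, atomic number by +1.
A: 28 = 28; Z: 12 + 1 = 13.
Z = 13 is aluminium, so the daughter is ²⁸Al.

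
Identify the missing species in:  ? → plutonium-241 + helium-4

Cm-245

Conserve mass number: A = 241 + 4, so A = 245.
Conserve atomic number: Z = 94 + 2, so Z = 96.
Z = 96 is curium, so the species is curium-245.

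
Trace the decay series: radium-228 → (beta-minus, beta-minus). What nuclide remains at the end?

Start: (A, Z) = (228, 88).
After β⁻: (228, 89).
After β⁻: (228, 90).
Z = 90 is thorium.

Th-228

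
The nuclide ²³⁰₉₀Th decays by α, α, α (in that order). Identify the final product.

Po-218

Start: (A, Z) = (230, 90).
After α: (226, 88).
After α: (222, 86).
After α: (218, 84).
Z = 84 is polonium.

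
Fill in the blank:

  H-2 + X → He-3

proton

Conserve mass number: 2 + A = 3, so A = 1.
Conserve atomic number: 1 + Z = 2, so Z = 1.
A = 1 and Z = 1 is H-1 — a proton.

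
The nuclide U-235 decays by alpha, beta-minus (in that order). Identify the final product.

Pa-231

Start: (A, Z) = (235, 92).
After α: (231, 90).
After β⁻: (231, 91).
Z = 91 is protactinium.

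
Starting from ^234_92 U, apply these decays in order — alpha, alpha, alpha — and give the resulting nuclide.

Start: (A, Z) = (234, 92).
After α: (230, 90).
After α: (226, 88).
After α: (222, 86).
Z = 86 is radon.

Rn-222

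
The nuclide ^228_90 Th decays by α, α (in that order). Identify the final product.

Rn-220

Start: (A, Z) = (228, 90).
After α: (224, 88).
After α: (220, 86).
Z = 86 is radon.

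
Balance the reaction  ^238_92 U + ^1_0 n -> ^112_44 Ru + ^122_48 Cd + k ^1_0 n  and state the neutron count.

Conserve mass number: 239 = 112 + 122 + k, so k = 239 − 234 = 5.
Check atomic number: 92 = 44 + 48 + 0 = 92. ✓

5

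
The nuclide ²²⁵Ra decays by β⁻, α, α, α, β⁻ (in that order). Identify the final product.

Start: (A, Z) = (225, 88).
After β⁻: (225, 89).
After α: (221, 87).
After α: (217, 85).
After α: (213, 83).
After β⁻: (213, 84).
Z = 84 is polonium.

Po-213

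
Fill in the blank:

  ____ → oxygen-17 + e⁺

F-17

Conserve mass number: A = 17 + 0, so A = 17.
Conserve atomic number: Z = 8 + 1, so Z = 9.
Z = 9 is fluorine, so the species is fluorine-17.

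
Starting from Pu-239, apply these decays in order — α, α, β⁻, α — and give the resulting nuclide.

Start: (A, Z) = (239, 94).
After α: (235, 92).
After α: (231, 90).
After β⁻: (231, 91).
After α: (227, 89).
Z = 89 is actinium.

Ac-227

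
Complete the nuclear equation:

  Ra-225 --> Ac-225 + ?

Conserve mass number: 225 = 225 + A, so A = 0.
Conserve atomic number: 88 = 89 + Z, so Z = -1.
A = 0 and Z = -1 is e⁻ — a beta-minus particle.

beta-minus particle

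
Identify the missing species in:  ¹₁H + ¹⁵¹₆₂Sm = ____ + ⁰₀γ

Eu-152

Conserve mass number: 1 + 151 = A + 0, so A = 152.
Conserve atomic number: 1 + 62 = Z + 0, so Z = 63.
Z = 63 is europium, so the species is ¹⁵²₆₃Eu.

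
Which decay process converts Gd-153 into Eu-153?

beta-plus decay or electron capture

ΔA = 153 − 153 = 0; ΔZ = 63 − 64 = -1.
A is unchanged and Z drops by 1 — a proton has become a neutron (β⁺ emission or electron capture).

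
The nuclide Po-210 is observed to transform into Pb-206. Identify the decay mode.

alpha decay

ΔA = 206 − 210 = -4; ΔZ = 82 − 84 = -2.
A drops by 4 and Z drops by 2 — the signature of alpha emission.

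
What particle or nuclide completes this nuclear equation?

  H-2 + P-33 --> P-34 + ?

proton

Conserve mass number: 2 + 33 = 34 + A, so A = 1.
Conserve atomic number: 1 + 15 = 15 + Z, so Z = 1.
A = 1 and Z = 1 is H-1 — a proton.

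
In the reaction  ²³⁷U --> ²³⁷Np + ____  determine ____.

beta-minus particle

Conserve mass number: 237 = 237 + A, so A = 0.
Conserve atomic number: 92 = 93 + Z, so Z = -1.
A = 0 and Z = -1 is e⁻ — a beta-minus particle.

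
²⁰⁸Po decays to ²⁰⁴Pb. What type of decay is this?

ΔA = 204 − 208 = -4; ΔZ = 82 − 84 = -2.
A drops by 4 and Z drops by 2 — the signature of alpha emission.

alpha decay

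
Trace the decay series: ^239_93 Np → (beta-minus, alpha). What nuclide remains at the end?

U-235

Start: (A, Z) = (239, 93).
After β⁻: (239, 94).
After α: (235, 92).
Z = 92 is uranium.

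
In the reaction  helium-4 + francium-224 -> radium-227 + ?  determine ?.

proton

Conserve mass number: 4 + 224 = 227 + A, so A = 1.
Conserve atomic number: 2 + 87 = 88 + Z, so Z = 1.
A = 1 and Z = 1 is hydrogen-1 — a proton.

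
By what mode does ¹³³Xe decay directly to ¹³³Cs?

beta-minus decay

ΔA = 133 − 133 = 0; ΔZ = 55 − 54 = +1.
A is unchanged and Z rises by 1 — a neutron has become a proton (β⁻ decay).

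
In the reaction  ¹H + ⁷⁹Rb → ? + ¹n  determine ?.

Conserve mass number: 1 + 79 = A + 1, so A = 79.
Conserve atomic number: 1 + 37 = Z + 0, so Z = 38.
Z = 38 is strontium, so the species is ⁷⁹Sr.

Sr-79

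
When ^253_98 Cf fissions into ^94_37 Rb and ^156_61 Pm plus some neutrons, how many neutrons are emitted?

Conserve mass number: 253 = 94 + 156 + k, so k = 253 − 250 = 3.
Check atomic number: 98 = 37 + 61 + 0 = 98. ✓

3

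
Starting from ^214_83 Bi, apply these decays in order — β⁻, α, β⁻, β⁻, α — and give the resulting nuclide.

Start: (A, Z) = (214, 83).
After β⁻: (214, 84).
After α: (210, 82).
After β⁻: (210, 83).
After β⁻: (210, 84).
After α: (206, 82).
Z = 82 is lead.

Pb-206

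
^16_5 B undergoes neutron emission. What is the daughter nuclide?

Neutron emission: mass number changes by -1, atomic number by +0.
A: 16 − 1 = 15; Z: 5 = 5.
Z = 5 is boron, so the daughter is ^15_5 B.

B-15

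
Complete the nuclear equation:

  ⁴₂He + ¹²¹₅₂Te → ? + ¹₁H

I-124

Conserve mass number: 4 + 121 = A + 1, so A = 124.
Conserve atomic number: 2 + 52 = Z + 1, so Z = 53.
Z = 53 is iodine, so the species is ¹²⁴₅₃I.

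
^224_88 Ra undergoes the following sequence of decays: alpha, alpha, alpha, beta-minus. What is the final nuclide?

Bi-212

Start: (A, Z) = (224, 88).
After α: (220, 86).
After α: (216, 84).
After α: (212, 82).
After β⁻: (212, 83).
Z = 83 is bismuth.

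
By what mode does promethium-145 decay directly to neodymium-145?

beta-plus decay or electron capture

ΔA = 145 − 145 = 0; ΔZ = 60 − 61 = -1.
A is unchanged and Z drops by 1 — a proton has become a neutron (β⁺ emission or electron capture).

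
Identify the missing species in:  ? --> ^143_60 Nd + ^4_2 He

Conserve mass number: A = 143 + 4, so A = 147.
Conserve atomic number: Z = 60 + 2, so Z = 62.
Z = 62 is samarium, so the species is ^147_62 Sm.

Sm-147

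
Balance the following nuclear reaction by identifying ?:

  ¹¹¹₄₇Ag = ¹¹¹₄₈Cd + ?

beta-minus particle

Conserve mass number: 111 = 111 + A, so A = 0.
Conserve atomic number: 47 = 48 + Z, so Z = -1.
A = 0 and Z = -1 is ⁰₋₁e — a beta-minus particle.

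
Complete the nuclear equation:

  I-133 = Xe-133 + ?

beta-minus particle

Conserve mass number: 133 = 133 + A, so A = 0.
Conserve atomic number: 53 = 54 + Z, so Z = -1.
A = 0 and Z = -1 is e⁻ — a beta-minus particle.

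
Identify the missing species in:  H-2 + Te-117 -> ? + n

Conserve mass number: 2 + 117 = A + 1, so A = 118.
Conserve atomic number: 1 + 52 = Z + 0, so Z = 53.
Z = 53 is iodine, so the species is I-118.

I-118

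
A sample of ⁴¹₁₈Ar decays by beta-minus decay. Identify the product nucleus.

K-41

Beta-minus decay: mass number changes by +0, atomic number by +1.
A: 41 = 41; Z: 18 + 1 = 19.
Z = 19 is potassium, so the daughter is ⁴¹₁₉K.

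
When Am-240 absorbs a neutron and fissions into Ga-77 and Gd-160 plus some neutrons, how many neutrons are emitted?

Conserve mass number: 241 = 77 + 160 + k, so k = 241 − 237 = 4.
Check atomic number: 95 = 31 + 64 + 0 = 95. ✓

4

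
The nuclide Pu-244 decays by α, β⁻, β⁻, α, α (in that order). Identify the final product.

Start: (A, Z) = (244, 94).
After α: (240, 92).
After β⁻: (240, 93).
After β⁻: (240, 94).
After α: (236, 92).
After α: (232, 90).
Z = 90 is thorium.

Th-232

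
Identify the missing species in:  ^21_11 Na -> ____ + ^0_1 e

Conserve mass number: 21 = A + 0, so A = 21.
Conserve atomic number: 11 = Z + 1, so Z = 10.
Z = 10 is neon, so the species is ^21_10 Ne.

Ne-21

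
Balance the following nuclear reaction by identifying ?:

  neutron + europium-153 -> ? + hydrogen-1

Sm-153

Conserve mass number: 1 + 153 = A + 1, so A = 153.
Conserve atomic number: 0 + 63 = Z + 1, so Z = 62.
Z = 62 is samarium, so the species is samarium-153.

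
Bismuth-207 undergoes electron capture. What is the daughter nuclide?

Electron capture: mass number changes by +0, atomic number by -1.
A: 207 = 207; Z: 83 − 1 = 82.
Z = 82 is lead, so the daughter is lead-207.

Pb-207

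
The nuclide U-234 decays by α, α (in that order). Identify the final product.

Ra-226

Start: (A, Z) = (234, 92).
After α: (230, 90).
After α: (226, 88).
Z = 88 is radium.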